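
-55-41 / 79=-4386 / 79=-55.52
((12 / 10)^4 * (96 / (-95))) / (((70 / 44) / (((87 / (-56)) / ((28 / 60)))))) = 89299584 / 20365625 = 4.38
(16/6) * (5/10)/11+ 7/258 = 421/2838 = 0.15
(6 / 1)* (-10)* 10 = -600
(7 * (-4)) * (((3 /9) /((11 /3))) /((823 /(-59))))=0.18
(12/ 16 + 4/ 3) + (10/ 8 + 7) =31/ 3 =10.33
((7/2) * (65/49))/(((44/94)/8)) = 6110/77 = 79.35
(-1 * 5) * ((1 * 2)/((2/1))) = -5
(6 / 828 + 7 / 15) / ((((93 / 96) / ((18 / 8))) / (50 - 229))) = -702396 / 3565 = -197.03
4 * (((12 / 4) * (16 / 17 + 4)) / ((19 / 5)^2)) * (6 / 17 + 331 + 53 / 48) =142424625 / 104329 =1365.15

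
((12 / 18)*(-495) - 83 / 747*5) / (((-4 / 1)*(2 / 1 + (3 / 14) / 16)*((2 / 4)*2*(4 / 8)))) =333200 / 4059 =82.09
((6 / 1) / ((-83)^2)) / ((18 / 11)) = 11 / 20667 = 0.00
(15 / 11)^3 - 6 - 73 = -101774 / 1331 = -76.46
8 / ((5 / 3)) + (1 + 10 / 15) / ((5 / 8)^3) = 872 / 75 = 11.63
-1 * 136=-136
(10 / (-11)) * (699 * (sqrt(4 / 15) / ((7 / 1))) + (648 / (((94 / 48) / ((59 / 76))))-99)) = -1409850 / 9823-932 * sqrt(15) / 77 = -190.40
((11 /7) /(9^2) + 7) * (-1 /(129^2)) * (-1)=3980 /9435447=0.00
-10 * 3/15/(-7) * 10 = 2.86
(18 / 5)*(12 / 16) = 27 / 10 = 2.70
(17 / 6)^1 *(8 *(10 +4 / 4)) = 748 / 3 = 249.33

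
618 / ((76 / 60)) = 9270 / 19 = 487.89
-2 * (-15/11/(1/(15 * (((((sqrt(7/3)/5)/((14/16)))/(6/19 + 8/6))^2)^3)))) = 93652165287936/25418737147698125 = 0.00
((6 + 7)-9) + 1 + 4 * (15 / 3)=25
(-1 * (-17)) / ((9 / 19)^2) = 6137 / 81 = 75.77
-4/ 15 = -0.27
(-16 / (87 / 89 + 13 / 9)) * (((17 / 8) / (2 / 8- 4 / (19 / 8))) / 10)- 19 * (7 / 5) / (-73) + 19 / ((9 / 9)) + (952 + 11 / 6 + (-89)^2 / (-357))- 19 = 12853925117711 / 13777147650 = 932.99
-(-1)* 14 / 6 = 7 / 3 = 2.33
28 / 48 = 7 / 12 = 0.58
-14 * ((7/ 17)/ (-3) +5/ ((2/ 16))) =-28462/ 51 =-558.08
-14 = -14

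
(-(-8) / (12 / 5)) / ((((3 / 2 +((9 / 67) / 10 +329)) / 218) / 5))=1825750 / 166083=10.99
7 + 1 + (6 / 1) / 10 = 43 / 5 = 8.60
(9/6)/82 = 3/164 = 0.02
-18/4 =-9/2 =-4.50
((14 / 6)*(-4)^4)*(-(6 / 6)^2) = -1792 / 3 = -597.33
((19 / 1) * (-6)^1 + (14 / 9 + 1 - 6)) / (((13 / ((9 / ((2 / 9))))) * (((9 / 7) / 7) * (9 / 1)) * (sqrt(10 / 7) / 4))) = -740.74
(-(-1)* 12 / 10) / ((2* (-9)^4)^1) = 1 / 10935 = 0.00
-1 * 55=-55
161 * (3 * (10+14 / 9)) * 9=50232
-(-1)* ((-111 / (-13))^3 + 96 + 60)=1710363 / 2197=778.50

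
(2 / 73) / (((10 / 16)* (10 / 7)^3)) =686 / 45625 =0.02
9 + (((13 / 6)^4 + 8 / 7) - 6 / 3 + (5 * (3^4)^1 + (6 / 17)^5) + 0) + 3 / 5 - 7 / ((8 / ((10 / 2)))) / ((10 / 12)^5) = 424.90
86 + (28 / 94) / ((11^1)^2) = 489096 / 5687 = 86.00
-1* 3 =-3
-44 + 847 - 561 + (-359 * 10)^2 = 12888342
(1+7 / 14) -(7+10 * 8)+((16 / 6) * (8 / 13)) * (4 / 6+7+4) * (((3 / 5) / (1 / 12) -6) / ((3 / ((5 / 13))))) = -82.55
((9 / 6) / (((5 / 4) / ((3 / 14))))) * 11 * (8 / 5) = 792 / 175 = 4.53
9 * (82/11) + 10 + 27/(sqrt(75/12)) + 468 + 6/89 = 2721416/4895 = 555.96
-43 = -43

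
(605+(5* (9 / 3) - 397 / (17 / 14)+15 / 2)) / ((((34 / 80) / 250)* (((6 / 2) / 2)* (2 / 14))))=715330000 / 867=825063.44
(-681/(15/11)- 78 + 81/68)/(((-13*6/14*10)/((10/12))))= 1371377/159120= 8.62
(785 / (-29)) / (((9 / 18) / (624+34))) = -1033060 / 29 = -35622.76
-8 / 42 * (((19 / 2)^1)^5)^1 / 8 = -2476099 / 1344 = -1842.34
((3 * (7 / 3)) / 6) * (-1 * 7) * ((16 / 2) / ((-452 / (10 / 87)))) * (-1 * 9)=-490 / 3277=-0.15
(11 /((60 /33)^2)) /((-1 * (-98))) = 1331 /39200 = 0.03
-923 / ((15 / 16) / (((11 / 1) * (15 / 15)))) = -162448 / 15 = -10829.87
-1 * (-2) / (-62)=-1 / 31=-0.03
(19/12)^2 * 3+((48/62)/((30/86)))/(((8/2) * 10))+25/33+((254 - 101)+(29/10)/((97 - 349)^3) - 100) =16735031545123/272851286400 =61.33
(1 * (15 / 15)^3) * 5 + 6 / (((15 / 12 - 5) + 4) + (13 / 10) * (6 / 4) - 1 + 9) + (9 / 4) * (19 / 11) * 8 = 6859 / 187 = 36.68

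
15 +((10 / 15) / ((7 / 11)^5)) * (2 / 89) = 67956239 / 4487469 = 15.14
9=9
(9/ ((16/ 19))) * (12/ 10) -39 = -1047/ 40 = -26.18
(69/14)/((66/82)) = 943/154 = 6.12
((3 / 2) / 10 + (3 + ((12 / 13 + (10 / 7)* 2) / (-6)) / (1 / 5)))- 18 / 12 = -8191 / 5460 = -1.50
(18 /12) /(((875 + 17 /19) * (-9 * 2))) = -19 /199704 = -0.00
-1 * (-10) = 10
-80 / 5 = -16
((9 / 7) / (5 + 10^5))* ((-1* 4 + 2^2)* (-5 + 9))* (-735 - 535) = 0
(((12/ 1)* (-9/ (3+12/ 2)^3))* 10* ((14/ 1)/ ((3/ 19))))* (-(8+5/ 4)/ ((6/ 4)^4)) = 1574720/ 6561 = 240.01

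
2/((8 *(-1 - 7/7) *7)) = -1/56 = -0.02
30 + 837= 867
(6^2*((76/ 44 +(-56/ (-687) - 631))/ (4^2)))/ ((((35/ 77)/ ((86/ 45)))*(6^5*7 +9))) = -102228157/ 935024175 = -0.11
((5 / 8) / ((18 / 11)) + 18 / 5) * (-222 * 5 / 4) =-106079 / 96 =-1104.99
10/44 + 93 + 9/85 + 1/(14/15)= 617878/6545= 94.40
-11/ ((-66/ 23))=3.83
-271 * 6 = -1626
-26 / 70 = -13 / 35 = -0.37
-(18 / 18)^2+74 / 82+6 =242 / 41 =5.90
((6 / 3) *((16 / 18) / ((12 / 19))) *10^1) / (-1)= -760 / 27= -28.15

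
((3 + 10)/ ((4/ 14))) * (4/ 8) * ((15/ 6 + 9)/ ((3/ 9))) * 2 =6279/ 4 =1569.75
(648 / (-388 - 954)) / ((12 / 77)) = -189 / 61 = -3.10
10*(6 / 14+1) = 100 / 7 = 14.29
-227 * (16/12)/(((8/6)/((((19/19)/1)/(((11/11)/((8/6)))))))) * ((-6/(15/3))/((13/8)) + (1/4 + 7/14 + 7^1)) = -413821/195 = -2122.16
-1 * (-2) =2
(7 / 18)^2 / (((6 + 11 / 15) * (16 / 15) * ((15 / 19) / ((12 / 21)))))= 665 / 43632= 0.02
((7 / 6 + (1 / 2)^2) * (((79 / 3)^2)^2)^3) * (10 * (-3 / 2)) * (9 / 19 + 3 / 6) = -185842802194615212384631945 / 80779032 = -2300631705943384075.02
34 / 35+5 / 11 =549 / 385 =1.43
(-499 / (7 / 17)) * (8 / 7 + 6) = -424150 / 49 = -8656.12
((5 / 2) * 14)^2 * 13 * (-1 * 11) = -175175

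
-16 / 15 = -1.07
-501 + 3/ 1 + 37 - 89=-550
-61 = -61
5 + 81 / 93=182 / 31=5.87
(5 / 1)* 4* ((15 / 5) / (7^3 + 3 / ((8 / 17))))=0.17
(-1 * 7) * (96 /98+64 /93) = -7600 /651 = -11.67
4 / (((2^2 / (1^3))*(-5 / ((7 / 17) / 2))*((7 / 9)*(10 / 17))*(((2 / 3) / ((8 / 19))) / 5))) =-27 / 95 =-0.28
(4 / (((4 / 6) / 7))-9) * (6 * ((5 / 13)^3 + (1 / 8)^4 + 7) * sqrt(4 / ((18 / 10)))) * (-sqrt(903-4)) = -2095717173 * sqrt(4495) / 2249728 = -62455.04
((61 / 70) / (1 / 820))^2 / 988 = 6255001 / 12103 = 516.81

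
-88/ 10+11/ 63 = -2717/ 315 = -8.63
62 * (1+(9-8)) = 124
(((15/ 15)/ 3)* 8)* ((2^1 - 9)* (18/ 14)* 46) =-1104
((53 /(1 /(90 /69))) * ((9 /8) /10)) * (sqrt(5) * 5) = 86.95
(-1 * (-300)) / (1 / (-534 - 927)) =-438300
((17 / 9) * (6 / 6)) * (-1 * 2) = -34 / 9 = -3.78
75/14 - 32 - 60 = -1213/14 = -86.64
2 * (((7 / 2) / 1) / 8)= 7 / 8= 0.88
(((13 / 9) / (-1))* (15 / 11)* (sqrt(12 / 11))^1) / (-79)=130* sqrt(33) / 28677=0.03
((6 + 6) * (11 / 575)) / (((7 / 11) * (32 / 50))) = 363 / 644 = 0.56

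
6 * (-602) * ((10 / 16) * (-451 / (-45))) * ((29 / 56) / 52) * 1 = -562397 / 2496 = -225.32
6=6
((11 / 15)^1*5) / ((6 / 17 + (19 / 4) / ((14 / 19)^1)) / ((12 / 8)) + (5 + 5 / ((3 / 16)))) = 5236 / 51693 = 0.10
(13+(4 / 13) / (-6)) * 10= 129.49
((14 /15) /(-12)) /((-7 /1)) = 1 /90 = 0.01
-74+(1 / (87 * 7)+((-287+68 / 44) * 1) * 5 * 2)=-19618315 / 6699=-2928.54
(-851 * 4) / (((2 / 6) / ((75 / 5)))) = -153180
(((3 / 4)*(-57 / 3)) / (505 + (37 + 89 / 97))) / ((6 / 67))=-123481 / 421304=-0.29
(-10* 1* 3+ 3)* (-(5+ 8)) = 351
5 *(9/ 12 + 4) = 95/ 4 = 23.75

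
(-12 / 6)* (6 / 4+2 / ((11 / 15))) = -93 / 11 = -8.45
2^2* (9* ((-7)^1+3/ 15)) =-1224/ 5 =-244.80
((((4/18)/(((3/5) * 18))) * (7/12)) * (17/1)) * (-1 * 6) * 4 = -1190/243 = -4.90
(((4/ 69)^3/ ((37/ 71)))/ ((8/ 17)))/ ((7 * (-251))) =-9656/ 21356041581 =-0.00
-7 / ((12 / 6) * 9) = -7 / 18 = -0.39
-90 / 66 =-15 / 11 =-1.36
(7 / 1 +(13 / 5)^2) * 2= 688 / 25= 27.52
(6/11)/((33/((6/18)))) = 2/363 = 0.01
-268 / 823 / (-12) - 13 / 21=-0.59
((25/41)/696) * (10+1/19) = 4775/542184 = 0.01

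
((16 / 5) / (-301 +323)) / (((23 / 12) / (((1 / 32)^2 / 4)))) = 3 / 161920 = 0.00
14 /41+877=877.34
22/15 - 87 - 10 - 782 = -13163/15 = -877.53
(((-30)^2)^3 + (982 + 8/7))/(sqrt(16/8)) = 2551503441 * sqrt(2)/7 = 515481538.67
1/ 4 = 0.25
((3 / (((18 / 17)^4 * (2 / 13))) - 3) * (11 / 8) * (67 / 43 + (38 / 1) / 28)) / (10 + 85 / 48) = 125242403 / 29387232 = 4.26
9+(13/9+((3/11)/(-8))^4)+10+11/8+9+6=19872405721/539725824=36.82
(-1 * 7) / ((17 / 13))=-91 / 17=-5.35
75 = 75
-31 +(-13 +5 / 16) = -699 / 16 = -43.69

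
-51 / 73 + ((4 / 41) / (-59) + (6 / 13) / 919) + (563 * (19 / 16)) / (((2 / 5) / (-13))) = -1466921693936385 / 67509916448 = -21728.98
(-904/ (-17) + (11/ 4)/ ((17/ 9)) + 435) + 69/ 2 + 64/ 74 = 1320893/ 2516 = 525.00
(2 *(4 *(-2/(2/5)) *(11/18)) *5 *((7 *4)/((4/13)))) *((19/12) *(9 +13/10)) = -181384.91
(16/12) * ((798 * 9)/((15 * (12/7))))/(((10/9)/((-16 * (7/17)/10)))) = -469224/2125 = -220.81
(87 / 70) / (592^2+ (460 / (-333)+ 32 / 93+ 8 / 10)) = 898101 / 253248619568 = 0.00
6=6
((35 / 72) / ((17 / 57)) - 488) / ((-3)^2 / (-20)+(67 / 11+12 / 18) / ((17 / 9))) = -10914145 / 70182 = -155.51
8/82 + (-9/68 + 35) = 97483/2788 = 34.97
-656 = -656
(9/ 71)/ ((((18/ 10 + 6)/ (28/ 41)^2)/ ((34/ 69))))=133280/ 35685949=0.00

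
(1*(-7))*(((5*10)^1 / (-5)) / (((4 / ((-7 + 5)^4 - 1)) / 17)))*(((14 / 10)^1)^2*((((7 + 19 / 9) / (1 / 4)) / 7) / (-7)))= -19516 / 3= -6505.33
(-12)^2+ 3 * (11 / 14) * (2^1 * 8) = 1272 / 7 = 181.71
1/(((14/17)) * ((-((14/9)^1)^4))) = -111537/537824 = -0.21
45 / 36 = 5 / 4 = 1.25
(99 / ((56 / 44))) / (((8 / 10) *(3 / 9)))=16335 / 56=291.70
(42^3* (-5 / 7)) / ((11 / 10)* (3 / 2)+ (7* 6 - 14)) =-1058400 / 593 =-1784.82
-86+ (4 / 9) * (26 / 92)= -17776 / 207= -85.87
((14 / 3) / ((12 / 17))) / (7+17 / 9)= 119 / 160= 0.74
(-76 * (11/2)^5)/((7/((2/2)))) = -54642.30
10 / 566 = 5 / 283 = 0.02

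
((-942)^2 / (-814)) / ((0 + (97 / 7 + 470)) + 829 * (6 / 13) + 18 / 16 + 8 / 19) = -6137009424 / 4886618231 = -1.26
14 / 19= 0.74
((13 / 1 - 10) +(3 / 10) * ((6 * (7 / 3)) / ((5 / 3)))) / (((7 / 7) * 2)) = 69 / 25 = 2.76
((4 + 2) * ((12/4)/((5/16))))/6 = 48/5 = 9.60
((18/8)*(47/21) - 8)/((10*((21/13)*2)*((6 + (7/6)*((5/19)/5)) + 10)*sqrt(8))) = -20501*sqrt(2)/14355040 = -0.00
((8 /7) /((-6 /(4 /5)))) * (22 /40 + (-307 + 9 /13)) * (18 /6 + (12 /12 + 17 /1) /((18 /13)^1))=1695936 /2275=745.47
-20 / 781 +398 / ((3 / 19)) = 5905862 / 2343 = 2520.64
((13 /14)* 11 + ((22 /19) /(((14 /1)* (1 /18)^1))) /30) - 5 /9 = 9.71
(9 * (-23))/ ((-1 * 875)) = 207/ 875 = 0.24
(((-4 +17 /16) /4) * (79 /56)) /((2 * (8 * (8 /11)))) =-40843 /458752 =-0.09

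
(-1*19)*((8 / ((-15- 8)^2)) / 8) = -19 / 529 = -0.04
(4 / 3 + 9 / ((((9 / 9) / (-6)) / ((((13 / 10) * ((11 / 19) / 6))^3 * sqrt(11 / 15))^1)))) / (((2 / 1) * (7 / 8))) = 16 / 21 - 2924207 * sqrt(165) / 720195000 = 0.71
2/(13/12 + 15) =24/193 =0.12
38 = 38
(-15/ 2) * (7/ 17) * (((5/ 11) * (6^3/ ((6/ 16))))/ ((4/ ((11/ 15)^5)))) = -819896/ 19125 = -42.87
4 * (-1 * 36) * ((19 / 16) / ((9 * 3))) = -19 / 3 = -6.33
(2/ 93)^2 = 4/ 8649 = 0.00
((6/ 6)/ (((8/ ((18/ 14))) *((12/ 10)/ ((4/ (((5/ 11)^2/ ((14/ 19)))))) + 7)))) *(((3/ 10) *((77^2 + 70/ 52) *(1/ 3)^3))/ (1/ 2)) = 18656869/ 6240260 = 2.99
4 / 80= 0.05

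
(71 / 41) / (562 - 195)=71 / 15047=0.00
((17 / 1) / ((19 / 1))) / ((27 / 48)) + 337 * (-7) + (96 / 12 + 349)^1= -342070 / 171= -2000.41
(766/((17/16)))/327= 12256/5559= 2.20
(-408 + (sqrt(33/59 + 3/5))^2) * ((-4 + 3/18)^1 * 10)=920138/59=15595.56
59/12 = 4.92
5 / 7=0.71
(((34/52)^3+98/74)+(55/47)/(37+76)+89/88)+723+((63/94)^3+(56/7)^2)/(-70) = 724.71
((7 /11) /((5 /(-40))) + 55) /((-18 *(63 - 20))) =-61 /946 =-0.06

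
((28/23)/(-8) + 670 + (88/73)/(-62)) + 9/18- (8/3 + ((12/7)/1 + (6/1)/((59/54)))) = 42591949990/64488711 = 660.46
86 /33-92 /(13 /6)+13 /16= -267991 /6864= -39.04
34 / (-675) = -34 / 675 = -0.05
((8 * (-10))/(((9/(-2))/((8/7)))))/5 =256/63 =4.06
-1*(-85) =85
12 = 12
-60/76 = -15/19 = -0.79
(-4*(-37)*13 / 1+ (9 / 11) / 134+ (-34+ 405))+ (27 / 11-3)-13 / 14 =11832332 / 5159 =2293.53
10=10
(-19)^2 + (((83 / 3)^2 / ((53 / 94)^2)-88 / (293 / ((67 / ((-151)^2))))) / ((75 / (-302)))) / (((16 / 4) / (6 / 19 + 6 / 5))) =-2933633358673393 / 885484932375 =-3313.02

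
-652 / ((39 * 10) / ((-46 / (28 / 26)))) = 7498 / 105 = 71.41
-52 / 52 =-1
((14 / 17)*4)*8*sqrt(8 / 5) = 33.33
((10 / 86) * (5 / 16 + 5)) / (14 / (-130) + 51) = 27625 / 2275904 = 0.01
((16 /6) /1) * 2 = 16 /3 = 5.33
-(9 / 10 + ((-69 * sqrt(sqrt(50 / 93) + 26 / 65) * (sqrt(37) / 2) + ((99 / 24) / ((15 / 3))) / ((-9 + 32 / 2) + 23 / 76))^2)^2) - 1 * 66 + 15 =-(-4255 * sqrt(17205) * sqrt(186 + 25 * sqrt(186)) + 6479)^4 / 10817669005506250000 - 519 / 10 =-2485658838.27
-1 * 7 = -7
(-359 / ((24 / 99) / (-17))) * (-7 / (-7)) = 25174.88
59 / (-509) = -59 / 509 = -0.12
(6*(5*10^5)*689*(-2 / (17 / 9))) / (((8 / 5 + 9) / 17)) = -3510000000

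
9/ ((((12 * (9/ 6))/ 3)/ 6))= 9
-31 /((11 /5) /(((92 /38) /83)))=-7130 /17347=-0.41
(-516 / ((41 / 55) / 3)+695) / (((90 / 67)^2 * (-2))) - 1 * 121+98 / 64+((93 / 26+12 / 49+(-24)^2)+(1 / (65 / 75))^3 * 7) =48847613911237 / 57202498080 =853.94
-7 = -7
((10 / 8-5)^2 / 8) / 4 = 225 / 512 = 0.44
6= 6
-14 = -14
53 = 53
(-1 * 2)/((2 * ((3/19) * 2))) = -19/6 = -3.17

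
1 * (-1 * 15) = -15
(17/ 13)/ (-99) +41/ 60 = 17249/ 25740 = 0.67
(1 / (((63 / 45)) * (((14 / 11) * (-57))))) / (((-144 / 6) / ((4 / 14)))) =55 / 469224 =0.00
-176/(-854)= 88/427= 0.21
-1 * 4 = -4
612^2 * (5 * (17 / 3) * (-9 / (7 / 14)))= -191017440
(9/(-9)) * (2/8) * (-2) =1/2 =0.50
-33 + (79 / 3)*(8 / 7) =-61 / 21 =-2.90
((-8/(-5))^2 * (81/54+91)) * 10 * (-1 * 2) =-4736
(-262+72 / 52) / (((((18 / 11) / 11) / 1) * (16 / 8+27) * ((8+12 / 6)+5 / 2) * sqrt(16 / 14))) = -4.52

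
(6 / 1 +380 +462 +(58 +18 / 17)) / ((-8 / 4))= -7710 / 17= -453.53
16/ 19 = 0.84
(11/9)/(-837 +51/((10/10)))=-11/7074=-0.00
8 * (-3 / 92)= -0.26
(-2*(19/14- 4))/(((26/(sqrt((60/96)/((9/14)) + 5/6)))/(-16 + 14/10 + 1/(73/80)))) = -60791*sqrt(65)/132860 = -3.69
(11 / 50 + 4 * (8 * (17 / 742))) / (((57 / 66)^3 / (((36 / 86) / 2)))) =847202796 / 2735540675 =0.31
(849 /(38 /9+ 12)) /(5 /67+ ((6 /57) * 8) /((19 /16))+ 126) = 61604289 /149237258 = 0.41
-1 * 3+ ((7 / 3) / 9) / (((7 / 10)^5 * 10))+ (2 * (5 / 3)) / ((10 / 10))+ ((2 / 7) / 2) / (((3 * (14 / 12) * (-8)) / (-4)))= 32932 / 64827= 0.51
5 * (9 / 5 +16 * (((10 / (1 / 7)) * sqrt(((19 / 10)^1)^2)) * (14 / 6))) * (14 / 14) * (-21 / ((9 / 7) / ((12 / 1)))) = -14603372 / 3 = -4867790.67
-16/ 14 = -8/ 7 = -1.14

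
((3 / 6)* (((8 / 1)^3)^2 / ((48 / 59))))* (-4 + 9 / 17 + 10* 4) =100048896 / 17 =5885229.18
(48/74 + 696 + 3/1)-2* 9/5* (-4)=132099/185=714.05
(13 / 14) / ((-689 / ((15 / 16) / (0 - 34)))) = 15 / 403648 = 0.00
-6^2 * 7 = -252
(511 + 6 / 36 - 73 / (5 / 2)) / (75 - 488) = -1.17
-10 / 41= -0.24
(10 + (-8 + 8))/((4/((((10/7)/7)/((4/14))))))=25/14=1.79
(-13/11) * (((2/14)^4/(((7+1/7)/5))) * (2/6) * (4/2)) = -13/56595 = -0.00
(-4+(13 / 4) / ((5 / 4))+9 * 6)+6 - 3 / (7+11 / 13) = 9897 / 170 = 58.22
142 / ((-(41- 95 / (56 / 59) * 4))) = 1988 / 5031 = 0.40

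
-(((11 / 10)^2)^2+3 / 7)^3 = -2325518498425303 / 343000000000000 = -6.78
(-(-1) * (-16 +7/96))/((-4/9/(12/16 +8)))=160545/512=313.56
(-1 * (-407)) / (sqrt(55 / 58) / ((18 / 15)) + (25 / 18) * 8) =3399264 / 92305 -21978 * sqrt(3190) / 461525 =34.14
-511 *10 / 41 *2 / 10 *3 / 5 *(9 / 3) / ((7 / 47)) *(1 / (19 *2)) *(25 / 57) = -51465 / 14801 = -3.48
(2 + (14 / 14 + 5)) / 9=8 / 9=0.89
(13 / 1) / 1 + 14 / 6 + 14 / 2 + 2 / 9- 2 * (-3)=257 / 9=28.56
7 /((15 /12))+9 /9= 33 /5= 6.60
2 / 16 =1 / 8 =0.12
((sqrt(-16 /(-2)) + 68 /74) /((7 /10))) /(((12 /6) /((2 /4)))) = 85 /259 + 5 *sqrt(2) /7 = 1.34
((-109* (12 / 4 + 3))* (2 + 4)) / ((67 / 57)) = -3338.33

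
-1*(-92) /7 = 92 /7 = 13.14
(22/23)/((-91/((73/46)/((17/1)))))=-803/818363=-0.00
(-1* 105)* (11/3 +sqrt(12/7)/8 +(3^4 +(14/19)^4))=-1162587370/130321-15* sqrt(21)/4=-8938.14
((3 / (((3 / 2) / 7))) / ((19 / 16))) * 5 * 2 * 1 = 2240 / 19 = 117.89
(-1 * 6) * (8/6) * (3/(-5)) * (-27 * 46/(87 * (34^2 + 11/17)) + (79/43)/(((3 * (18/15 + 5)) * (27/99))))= 1.68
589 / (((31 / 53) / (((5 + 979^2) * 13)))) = 12547016586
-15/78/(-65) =1/338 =0.00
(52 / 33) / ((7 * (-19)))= -52 / 4389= -0.01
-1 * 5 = -5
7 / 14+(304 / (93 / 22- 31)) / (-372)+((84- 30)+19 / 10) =813446 / 14415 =56.43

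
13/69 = 0.19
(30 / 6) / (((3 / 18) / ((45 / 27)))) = 50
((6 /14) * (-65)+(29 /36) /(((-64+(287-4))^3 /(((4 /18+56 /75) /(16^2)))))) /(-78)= 2123547326761873 /5945932514995200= 0.36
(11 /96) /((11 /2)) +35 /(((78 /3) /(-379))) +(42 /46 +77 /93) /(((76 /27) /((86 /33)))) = -2488906913 /4894032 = -508.56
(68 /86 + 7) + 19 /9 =3832 /387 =9.90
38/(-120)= -19/60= -0.32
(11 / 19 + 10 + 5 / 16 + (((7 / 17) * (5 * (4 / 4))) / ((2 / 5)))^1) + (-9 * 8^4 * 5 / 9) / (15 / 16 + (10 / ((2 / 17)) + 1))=-1578154423 / 7188688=-219.53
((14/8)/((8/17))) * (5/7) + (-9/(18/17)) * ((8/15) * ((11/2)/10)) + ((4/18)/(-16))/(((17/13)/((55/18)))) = 143719/1101600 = 0.13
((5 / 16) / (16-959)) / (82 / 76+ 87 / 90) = -1425 / 8796304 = -0.00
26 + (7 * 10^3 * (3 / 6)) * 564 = 1974026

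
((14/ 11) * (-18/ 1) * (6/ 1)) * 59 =-89208/ 11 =-8109.82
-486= -486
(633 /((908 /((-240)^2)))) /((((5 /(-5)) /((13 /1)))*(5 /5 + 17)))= -29000.88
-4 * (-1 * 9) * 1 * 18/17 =38.12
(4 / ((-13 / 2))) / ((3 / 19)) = -152 / 39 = -3.90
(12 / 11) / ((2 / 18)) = 108 / 11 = 9.82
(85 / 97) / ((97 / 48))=4080 / 9409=0.43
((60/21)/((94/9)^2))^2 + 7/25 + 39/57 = 109587712877/113574575275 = 0.96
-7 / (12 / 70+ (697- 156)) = -245 / 18941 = -0.01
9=9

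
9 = 9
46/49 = 0.94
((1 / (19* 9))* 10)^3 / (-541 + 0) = -0.00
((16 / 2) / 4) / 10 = 1 / 5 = 0.20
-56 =-56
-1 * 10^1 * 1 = -10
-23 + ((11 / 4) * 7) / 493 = -22.96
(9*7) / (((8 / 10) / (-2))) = -315 / 2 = -157.50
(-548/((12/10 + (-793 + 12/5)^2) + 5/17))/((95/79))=-919955/1261819393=-0.00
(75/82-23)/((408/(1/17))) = -1811/568752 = -0.00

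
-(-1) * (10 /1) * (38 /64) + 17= 367 /16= 22.94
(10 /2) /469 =5 /469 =0.01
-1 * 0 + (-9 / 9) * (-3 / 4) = 3 / 4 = 0.75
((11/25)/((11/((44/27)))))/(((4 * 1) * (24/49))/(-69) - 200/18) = -12397/2118525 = -0.01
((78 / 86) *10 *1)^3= 59319000 / 79507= 746.09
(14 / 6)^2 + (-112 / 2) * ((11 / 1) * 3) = -16583 / 9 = -1842.56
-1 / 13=-0.08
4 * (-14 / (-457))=56 / 457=0.12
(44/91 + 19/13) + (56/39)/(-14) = 503/273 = 1.84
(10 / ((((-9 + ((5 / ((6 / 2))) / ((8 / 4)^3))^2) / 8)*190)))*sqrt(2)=-4608*sqrt(2) / 98021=-0.07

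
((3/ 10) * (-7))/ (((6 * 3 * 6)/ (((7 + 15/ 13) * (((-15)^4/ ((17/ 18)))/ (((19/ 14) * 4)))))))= -26294625/ 16796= -1565.53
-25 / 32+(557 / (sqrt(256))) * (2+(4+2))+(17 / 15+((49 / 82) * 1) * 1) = 5499569 / 19680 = 279.45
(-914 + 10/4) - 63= -1949/2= -974.50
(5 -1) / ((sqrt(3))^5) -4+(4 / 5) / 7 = -136 / 35+4 * sqrt(3) / 27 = -3.63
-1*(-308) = 308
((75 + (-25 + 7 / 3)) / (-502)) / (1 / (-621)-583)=32499 / 181746088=0.00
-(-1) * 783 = 783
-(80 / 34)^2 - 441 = -129049 / 289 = -446.54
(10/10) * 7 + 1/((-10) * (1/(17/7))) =473/70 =6.76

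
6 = 6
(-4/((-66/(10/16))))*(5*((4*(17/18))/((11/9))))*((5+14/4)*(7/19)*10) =252875/13794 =18.33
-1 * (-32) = 32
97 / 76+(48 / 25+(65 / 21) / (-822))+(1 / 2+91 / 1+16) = 1815236063 / 16398900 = 110.69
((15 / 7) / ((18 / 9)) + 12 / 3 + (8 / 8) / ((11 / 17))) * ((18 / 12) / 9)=1019 / 924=1.10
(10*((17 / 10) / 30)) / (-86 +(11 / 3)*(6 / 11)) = -17 / 2520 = -0.01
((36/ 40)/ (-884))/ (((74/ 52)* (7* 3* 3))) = -0.00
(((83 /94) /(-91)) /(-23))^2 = 6889 /38707414564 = 0.00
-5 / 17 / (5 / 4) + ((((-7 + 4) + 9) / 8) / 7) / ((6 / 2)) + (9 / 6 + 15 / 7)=1639 / 476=3.44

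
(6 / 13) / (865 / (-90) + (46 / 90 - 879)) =-60 / 115453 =-0.00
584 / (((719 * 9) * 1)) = 584 / 6471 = 0.09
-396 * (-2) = 792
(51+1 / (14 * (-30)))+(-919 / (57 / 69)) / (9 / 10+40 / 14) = -514397057 / 2098740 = -245.10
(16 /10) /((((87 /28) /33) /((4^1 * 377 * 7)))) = 896896 /5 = 179379.20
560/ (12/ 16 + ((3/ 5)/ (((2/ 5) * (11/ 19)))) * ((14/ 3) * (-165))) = -2240/ 7977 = -0.28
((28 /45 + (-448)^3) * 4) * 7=-113293393136 /45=-2517630958.58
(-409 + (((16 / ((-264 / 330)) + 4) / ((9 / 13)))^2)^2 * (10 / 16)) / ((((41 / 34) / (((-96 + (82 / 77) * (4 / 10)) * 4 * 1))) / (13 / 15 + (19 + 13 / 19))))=-1800516724061028448 / 1553480775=-1159020924.52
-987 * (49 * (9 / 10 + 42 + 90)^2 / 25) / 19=-85420713483 / 47500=-1798330.81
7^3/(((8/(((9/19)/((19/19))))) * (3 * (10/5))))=1029/304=3.38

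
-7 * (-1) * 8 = 56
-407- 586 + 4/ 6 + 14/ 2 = -2956/ 3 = -985.33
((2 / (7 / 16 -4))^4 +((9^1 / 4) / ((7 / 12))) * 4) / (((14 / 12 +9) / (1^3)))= 2294776280 / 1502470809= 1.53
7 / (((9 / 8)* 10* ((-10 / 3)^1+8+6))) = 0.06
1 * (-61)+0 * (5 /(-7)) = -61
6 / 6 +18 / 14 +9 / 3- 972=-6767 / 7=-966.71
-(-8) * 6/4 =12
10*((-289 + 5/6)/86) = -8645/258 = -33.51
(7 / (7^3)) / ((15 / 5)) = 1 / 147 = 0.01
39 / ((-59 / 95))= -3705 / 59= -62.80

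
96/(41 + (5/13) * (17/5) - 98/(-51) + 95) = 63648/92309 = 0.69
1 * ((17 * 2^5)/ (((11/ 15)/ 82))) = 669120/ 11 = 60829.09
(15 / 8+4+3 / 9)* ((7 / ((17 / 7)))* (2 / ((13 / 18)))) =49.55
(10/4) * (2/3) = 1.67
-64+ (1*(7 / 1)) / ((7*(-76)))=-4865 / 76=-64.01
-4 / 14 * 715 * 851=-1216930 / 7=-173847.14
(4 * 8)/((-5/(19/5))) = -608/25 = -24.32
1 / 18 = 0.06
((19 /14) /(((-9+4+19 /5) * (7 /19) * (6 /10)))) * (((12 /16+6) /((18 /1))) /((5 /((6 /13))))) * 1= -1805 /10192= -0.18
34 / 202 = 17 / 101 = 0.17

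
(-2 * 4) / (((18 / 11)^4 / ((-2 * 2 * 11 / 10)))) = 161051 / 32805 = 4.91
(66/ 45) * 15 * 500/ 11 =1000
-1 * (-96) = 96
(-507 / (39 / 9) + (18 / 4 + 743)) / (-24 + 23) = -1261 / 2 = -630.50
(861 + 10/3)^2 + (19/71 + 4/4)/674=160876750028/215343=747072.11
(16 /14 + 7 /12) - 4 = -191 /84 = -2.27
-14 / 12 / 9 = -7 / 54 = -0.13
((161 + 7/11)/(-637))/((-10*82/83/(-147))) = -221361/58630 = -3.78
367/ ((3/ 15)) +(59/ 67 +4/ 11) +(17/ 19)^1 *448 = 31325920/ 14003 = 2237.09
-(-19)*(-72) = -1368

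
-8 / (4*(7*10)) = -1 / 35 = -0.03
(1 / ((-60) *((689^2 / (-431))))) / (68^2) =431 / 131706594240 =0.00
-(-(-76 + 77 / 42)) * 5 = -2225 / 6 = -370.83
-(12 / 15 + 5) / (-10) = 29 / 50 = 0.58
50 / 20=5 / 2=2.50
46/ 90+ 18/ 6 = 158/ 45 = 3.51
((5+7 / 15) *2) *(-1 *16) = -174.93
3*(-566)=-1698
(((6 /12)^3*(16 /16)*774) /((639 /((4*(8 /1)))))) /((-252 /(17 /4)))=-731 /8946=-0.08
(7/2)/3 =1.17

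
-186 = -186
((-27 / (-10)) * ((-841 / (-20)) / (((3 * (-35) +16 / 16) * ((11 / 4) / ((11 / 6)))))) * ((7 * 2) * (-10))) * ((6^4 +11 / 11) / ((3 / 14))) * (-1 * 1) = -160344219 / 260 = -616708.53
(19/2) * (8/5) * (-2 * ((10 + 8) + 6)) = -3648/5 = -729.60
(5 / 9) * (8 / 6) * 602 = 12040 / 27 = 445.93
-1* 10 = -10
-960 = -960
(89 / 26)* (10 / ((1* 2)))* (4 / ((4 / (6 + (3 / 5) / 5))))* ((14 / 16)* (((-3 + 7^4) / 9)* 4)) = 12698609 / 130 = 97681.61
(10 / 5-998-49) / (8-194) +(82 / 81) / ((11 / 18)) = 44653 / 6138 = 7.27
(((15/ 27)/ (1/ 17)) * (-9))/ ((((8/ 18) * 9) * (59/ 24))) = -510/ 59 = -8.64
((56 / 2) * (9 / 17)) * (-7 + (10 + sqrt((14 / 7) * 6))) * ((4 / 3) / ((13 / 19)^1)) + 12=21804 / 221 + 12768 * sqrt(3) / 221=198.73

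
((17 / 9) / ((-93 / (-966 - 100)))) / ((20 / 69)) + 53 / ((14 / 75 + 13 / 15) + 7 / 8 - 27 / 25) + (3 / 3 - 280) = -201411563 / 1420110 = -141.83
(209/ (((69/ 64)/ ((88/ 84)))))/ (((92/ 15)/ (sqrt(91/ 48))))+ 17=17+ 91960 * sqrt(273)/ 33327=62.59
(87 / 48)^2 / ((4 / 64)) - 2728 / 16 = -1887 / 16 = -117.94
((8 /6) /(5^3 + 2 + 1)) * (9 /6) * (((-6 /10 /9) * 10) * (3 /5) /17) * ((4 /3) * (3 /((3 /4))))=-1 /510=-0.00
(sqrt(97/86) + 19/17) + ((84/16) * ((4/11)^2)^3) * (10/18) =sqrt(8342)/86 + 101588257/90349611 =2.19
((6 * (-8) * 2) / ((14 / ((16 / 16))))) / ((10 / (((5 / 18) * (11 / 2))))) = -22 / 21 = -1.05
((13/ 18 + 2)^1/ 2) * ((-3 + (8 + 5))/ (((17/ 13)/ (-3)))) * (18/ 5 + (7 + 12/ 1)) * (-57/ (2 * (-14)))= -195377/ 136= -1436.60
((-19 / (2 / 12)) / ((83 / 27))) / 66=-0.56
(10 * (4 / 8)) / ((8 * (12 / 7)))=0.36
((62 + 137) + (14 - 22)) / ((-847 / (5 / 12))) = -955 / 10164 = -0.09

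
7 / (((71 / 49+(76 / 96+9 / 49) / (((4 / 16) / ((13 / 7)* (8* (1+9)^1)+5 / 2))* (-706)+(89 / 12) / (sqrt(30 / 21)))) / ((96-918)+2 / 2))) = -217088551930428038 / 55215152809421+2857583511865845* sqrt(70) / 55215152809421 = -3498.68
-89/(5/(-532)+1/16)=-189392/113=-1676.04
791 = 791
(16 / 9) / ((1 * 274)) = 8 / 1233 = 0.01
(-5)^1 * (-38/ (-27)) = -190/ 27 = -7.04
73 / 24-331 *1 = -7871 / 24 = -327.96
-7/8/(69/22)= -77/276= -0.28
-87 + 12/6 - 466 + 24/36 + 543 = -22/3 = -7.33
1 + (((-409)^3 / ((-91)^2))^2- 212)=4680998539332270 / 68574961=68261045.59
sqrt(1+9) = sqrt(10) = 3.16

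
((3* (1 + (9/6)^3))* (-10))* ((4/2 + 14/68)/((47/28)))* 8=-1102500/799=-1379.85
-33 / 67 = -0.49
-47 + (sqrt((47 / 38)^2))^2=-65659 / 1444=-45.47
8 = 8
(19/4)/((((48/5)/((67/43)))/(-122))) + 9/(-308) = -29905693/317856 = -94.09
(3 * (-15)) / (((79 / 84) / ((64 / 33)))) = -92.80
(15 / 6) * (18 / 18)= 5 / 2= 2.50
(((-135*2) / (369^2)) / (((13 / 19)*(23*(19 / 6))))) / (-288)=5 / 36188568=0.00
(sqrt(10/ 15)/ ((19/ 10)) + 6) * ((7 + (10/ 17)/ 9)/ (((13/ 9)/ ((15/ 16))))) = 27025 * sqrt(6)/ 33592 + 48645/ 1768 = 29.48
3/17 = 0.18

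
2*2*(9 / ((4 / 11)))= 99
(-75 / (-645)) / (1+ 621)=5 / 26746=0.00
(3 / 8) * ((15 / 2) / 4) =45 / 64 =0.70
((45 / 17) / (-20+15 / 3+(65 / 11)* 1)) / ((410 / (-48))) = 594 / 17425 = 0.03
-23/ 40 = -0.58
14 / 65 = 0.22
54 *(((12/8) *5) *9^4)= 2657205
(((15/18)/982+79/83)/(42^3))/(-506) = -42353/1666658161728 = -0.00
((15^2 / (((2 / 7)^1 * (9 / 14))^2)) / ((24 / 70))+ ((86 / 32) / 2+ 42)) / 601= 32.44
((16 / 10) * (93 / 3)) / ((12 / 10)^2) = 310 / 9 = 34.44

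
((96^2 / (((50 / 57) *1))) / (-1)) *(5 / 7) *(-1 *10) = 525312 / 7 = 75044.57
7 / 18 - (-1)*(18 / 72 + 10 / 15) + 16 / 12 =95 / 36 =2.64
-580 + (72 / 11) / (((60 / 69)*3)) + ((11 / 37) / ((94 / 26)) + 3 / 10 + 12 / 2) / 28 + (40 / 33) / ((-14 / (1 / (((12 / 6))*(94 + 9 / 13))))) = -577.26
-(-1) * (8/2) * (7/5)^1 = 28/5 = 5.60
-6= -6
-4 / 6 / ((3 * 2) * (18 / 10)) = -5 / 81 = -0.06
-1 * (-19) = 19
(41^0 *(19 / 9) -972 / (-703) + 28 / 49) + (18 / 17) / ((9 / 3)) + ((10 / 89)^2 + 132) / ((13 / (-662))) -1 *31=-523253513099206 / 77529710349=-6749.07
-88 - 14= -102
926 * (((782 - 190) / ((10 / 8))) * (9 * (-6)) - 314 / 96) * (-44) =31264098613 / 30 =1042136620.43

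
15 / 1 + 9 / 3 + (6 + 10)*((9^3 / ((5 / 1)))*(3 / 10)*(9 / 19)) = 166014 / 475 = 349.50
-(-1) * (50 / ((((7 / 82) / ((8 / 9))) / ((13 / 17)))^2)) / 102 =1818169600 / 58499091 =31.08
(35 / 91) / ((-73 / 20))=-100 / 949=-0.11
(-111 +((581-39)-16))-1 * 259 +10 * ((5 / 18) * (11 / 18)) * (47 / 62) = 1579789 / 10044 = 157.29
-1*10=-10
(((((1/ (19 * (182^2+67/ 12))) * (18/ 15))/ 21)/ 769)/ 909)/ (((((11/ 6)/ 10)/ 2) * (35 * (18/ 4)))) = 128/ 14229833331604275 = 0.00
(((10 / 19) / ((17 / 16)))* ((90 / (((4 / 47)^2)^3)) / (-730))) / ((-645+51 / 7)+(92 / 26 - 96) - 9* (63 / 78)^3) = 1491961972902219 / 6822324092368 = 218.69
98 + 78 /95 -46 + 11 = 6063 /95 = 63.82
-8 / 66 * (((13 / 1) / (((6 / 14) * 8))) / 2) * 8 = -182 / 99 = -1.84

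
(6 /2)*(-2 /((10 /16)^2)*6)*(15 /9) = -768 /5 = -153.60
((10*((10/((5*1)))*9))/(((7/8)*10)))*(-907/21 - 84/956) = -10426272/11711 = -890.30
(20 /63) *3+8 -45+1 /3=-250 /7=-35.71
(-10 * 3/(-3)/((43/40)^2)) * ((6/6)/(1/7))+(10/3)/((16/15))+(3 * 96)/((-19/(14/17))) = 244697331/4777816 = 51.22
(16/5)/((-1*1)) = -16/5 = -3.20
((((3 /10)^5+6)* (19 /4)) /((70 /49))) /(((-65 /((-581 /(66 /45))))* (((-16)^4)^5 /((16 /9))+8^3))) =139147732017 /777943764922013873924009984000000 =0.00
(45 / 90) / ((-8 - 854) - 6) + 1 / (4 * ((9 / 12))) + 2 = 12149 / 5208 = 2.33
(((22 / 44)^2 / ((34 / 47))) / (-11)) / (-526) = 47 / 786896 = 0.00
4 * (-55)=-220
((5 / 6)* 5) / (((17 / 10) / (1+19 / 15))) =50 / 9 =5.56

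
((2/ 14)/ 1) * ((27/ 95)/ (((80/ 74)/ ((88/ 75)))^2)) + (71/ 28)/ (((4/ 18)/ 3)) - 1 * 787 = -62569852549/ 83125000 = -752.72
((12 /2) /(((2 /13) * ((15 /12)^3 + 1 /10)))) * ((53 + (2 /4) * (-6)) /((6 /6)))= 208000 /219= 949.77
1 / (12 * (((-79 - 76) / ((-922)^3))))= 195944362 / 465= 421385.72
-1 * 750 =-750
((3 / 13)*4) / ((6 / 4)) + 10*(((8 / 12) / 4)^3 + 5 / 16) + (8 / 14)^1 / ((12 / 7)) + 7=31225 / 2808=11.12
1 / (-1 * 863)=-1 / 863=-0.00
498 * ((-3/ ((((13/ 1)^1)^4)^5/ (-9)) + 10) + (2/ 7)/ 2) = 671977509152235306557219880/ 133034746424165596071607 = 5051.14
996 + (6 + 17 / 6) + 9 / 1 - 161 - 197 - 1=3929 / 6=654.83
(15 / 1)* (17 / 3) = 85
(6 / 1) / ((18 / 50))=50 / 3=16.67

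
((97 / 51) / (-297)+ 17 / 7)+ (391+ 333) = 726.42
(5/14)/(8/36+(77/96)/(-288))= 69120/42469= 1.63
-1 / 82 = -0.01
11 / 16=0.69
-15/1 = -15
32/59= 0.54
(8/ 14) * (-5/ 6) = -10/ 21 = -0.48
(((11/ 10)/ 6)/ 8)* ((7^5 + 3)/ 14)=18491/ 672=27.52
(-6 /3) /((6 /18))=-6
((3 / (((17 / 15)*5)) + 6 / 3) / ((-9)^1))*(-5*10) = 2150 / 153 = 14.05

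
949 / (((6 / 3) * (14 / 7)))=949 / 4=237.25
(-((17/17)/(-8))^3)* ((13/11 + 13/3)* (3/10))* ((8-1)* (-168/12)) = -4459/14080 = -0.32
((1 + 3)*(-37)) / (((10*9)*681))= -74 / 30645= -0.00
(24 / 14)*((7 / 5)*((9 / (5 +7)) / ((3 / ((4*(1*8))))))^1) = 96 / 5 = 19.20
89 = 89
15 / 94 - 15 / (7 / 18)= -25275 / 658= -38.41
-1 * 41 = -41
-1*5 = -5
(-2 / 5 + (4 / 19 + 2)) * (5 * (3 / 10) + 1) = 86 / 19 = 4.53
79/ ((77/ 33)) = 33.86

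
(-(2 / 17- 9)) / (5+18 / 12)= 302 / 221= 1.37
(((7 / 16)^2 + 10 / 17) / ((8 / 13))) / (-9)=-4901 / 34816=-0.14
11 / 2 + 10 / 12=6.33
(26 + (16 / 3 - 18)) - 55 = -125 / 3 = -41.67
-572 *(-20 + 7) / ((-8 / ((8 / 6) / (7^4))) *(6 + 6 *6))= -1859 / 151263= -0.01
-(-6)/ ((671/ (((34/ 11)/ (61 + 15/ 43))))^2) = 3206166/ 94780719620521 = 0.00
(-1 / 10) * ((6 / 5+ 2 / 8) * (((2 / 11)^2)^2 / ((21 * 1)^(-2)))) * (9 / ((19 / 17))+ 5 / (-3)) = -3103464 / 6954475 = -0.45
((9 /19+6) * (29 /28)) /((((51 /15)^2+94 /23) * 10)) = 136735 /3190936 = 0.04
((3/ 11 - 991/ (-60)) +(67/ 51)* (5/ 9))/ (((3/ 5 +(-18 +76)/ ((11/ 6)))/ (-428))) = -189292951/ 813807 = -232.60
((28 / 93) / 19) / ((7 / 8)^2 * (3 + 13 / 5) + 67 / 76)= 2240 / 730701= 0.00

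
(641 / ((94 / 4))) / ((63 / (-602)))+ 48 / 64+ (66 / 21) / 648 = -6925760 / 26649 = -259.89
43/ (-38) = -43/ 38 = -1.13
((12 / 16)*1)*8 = 6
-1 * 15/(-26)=15/26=0.58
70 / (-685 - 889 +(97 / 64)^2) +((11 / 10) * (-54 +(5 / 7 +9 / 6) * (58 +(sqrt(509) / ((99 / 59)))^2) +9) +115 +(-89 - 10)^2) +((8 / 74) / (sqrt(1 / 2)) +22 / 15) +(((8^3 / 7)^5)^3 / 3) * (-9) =-272549931204591154583368294651389695221204655913301 / 9902526370299810448740 +4 * sqrt(2) / 37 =-27523272447123954482355270000.00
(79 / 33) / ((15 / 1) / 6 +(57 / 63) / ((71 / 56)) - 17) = -11218 / 64603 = -0.17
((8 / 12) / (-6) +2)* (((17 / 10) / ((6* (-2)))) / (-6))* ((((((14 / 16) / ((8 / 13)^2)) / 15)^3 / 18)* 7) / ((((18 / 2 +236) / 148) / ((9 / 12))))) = 2529040363213 / 88060251340800000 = 0.00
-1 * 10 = -10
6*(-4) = -24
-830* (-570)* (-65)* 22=-676533000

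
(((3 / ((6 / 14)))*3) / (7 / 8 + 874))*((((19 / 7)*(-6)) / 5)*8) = -7296 / 11665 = -0.63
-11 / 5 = -2.20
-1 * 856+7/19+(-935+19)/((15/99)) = -655617/95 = -6901.23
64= 64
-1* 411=-411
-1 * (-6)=6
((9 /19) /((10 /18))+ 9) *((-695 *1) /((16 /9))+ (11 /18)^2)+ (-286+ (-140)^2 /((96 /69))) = 8510171 /855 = 9953.42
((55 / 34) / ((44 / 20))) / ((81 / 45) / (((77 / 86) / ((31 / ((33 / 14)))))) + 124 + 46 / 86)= 650375 / 133538502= 0.00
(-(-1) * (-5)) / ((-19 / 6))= 30 / 19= 1.58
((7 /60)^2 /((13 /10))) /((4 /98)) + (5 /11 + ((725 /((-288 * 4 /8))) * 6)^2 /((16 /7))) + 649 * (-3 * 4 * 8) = -135971010377 /2196480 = -61904.05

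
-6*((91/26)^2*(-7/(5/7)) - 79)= 11943/10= 1194.30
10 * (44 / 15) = 88 / 3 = 29.33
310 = 310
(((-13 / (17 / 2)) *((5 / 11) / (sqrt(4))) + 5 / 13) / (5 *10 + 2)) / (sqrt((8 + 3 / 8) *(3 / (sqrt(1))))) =15 *sqrt(402) / 2117401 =0.00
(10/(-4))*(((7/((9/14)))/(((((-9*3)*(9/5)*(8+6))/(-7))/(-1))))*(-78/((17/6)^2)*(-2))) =127400/23409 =5.44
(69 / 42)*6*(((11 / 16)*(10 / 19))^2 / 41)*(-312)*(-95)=40701375 / 43624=933.00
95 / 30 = 19 / 6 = 3.17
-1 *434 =-434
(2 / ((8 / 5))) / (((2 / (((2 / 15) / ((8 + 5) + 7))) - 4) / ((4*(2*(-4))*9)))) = -45 / 37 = -1.22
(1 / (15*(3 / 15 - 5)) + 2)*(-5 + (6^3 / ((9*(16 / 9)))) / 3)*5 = -715 / 144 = -4.97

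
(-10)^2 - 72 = 28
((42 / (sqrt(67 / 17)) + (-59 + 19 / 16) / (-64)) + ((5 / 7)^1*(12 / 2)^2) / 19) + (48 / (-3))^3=-557535087 / 136192 + 42*sqrt(1139) / 67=-4072.59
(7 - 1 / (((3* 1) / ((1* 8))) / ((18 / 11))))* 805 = 23345 / 11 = 2122.27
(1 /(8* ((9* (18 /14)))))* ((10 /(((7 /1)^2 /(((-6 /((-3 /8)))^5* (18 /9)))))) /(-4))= -655360 /567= -1155.84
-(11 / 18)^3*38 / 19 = -0.46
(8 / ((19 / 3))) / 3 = 8 / 19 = 0.42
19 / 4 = 4.75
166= 166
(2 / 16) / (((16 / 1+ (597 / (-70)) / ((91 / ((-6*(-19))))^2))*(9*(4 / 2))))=289835 / 109159776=0.00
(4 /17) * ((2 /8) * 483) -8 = 347 /17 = 20.41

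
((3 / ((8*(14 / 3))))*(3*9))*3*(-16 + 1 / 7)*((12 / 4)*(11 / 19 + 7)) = -2184813 / 931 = -2346.74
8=8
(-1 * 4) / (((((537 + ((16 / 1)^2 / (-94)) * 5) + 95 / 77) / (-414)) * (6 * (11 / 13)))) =295113 / 474647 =0.62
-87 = -87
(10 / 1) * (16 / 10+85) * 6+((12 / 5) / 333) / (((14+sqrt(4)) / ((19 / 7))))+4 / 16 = 20187436 / 3885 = 5196.25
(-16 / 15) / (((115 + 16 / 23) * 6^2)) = -92 / 359235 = -0.00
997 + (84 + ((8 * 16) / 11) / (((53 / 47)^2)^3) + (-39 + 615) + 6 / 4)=811470523638047 / 487615944838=1664.16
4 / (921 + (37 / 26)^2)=2704 / 623965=0.00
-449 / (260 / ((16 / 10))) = -898 / 325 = -2.76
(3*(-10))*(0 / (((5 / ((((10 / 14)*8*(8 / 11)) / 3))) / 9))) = 0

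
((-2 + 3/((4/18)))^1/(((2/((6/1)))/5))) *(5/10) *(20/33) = 52.27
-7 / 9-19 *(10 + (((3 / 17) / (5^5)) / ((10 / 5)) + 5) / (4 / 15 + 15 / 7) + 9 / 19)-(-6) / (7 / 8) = -78697049161 / 338703750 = -232.35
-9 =-9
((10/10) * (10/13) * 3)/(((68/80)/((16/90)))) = 320/663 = 0.48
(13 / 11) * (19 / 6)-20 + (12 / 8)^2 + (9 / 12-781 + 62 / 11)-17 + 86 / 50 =-1326437 / 1650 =-803.90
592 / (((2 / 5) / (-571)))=-845080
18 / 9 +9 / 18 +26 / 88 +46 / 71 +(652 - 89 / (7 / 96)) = -12358221 / 21868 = -565.13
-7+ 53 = 46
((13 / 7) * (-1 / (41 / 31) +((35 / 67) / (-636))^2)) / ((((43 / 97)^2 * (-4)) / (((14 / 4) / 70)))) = 6885127133096563 / 77085488971733760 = 0.09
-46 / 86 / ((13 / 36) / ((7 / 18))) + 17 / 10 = 6283 / 5590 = 1.12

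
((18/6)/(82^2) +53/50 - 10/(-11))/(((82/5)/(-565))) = -411531423/6065048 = -67.85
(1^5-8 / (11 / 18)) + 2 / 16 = -1053 / 88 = -11.97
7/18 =0.39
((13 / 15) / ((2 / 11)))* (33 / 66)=143 / 60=2.38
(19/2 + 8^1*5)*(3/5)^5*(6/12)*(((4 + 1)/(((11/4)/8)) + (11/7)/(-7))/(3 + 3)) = 4.59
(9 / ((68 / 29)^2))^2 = 57289761 / 21381376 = 2.68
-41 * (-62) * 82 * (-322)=-67118968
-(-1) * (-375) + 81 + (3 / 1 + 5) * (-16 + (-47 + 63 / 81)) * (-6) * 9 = 26586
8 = 8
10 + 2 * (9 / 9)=12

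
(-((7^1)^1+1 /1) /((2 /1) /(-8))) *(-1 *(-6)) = 192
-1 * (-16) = 16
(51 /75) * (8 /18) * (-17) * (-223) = 257788 /225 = 1145.72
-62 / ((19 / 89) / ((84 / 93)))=-4984 / 19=-262.32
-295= -295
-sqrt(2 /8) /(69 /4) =-2 /69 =-0.03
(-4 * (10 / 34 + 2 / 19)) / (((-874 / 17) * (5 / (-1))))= -258 / 41515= -0.01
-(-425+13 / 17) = 7212 / 17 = 424.24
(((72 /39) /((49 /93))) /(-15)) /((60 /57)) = -3534 /15925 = -0.22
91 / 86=1.06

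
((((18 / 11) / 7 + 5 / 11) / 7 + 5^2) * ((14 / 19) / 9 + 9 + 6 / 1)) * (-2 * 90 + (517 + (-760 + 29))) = -723481712 / 4851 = -149140.74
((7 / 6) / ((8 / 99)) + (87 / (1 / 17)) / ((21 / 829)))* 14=6540769 / 8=817596.12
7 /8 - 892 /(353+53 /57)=-132767 /80696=-1.65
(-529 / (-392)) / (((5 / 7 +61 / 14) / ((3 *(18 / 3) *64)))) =152352 / 497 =306.54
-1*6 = -6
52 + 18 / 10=269 / 5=53.80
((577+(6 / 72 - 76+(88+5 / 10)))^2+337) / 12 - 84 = 49959001 / 1728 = 28911.46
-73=-73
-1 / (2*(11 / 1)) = -1 / 22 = -0.05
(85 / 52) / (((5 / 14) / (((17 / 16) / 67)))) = 2023 / 27872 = 0.07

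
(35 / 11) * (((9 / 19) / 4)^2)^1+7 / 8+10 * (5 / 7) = 8.06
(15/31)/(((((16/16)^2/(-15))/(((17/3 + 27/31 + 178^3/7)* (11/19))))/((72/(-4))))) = 7788842701200/127813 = 60939362.20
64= 64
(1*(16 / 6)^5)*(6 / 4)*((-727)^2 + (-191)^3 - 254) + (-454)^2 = -35163215156 / 27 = -1302341302.07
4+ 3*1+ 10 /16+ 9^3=5893 /8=736.62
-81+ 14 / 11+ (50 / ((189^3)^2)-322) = -201416398714684709 / 501375964213971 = -401.73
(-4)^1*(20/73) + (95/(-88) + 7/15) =-164657/96360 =-1.71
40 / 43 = 0.93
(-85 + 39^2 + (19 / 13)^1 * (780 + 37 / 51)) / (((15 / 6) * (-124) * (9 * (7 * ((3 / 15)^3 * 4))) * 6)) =-42714775 / 62152272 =-0.69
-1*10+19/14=-121/14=-8.64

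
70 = 70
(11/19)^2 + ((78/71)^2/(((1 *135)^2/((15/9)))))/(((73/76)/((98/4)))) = 54554885927/161407249695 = 0.34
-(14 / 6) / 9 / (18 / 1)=-7 / 486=-0.01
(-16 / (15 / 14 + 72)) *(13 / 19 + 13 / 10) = -42224 / 97185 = -0.43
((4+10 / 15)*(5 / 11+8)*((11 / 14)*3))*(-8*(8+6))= -10416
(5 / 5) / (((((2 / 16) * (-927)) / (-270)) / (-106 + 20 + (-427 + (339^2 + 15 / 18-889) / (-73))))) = -36355640 / 7519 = -4835.17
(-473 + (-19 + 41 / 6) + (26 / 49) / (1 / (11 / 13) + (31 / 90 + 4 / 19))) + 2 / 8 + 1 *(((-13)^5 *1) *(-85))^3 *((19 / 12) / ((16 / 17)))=52882058879015369916535.57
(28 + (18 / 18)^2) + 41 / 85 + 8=3186 / 85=37.48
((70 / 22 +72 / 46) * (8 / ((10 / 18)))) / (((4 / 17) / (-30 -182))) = -77911272 / 1265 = -61589.94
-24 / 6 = -4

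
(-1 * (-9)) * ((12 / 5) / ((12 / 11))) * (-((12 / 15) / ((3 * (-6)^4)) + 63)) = -1247.40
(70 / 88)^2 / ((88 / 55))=6125 / 15488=0.40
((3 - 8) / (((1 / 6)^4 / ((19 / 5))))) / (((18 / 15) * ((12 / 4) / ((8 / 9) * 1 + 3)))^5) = -3118486328125 / 86093442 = -36222.11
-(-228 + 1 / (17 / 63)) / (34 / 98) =186837 / 289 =646.49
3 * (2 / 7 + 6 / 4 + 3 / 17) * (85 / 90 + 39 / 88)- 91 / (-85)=414643 / 44880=9.24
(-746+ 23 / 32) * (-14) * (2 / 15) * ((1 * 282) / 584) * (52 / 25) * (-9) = -918019557 / 73000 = -12575.61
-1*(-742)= 742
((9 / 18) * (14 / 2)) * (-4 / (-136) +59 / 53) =14413 / 3604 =4.00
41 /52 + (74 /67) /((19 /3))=63737 /66196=0.96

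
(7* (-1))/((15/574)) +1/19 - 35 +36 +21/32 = -2427359/9120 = -266.16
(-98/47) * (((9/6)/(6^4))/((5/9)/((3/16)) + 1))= -49/80464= -0.00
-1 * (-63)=63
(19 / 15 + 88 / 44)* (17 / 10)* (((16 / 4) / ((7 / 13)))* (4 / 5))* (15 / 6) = 6188 / 75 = 82.51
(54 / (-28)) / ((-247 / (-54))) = -729 / 1729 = -0.42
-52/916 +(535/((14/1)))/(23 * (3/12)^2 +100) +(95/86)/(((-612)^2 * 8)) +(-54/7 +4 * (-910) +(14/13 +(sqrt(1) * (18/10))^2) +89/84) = -37787613485515401301/10375460729337600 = -3642.02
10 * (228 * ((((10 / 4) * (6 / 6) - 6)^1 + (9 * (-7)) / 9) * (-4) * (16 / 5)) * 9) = 2757888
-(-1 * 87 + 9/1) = 78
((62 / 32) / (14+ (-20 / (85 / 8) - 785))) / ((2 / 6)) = -1581 / 210224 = -0.01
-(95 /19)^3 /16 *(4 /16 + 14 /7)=-17.58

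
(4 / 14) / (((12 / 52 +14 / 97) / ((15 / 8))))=18915 / 13244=1.43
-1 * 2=-2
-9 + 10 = 1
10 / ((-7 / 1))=-10 / 7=-1.43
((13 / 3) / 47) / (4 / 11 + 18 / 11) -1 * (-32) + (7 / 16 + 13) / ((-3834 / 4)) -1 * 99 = -48269941 / 720792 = -66.97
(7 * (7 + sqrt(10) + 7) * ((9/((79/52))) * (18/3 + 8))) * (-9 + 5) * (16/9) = -4566016/79 - 326144 * sqrt(10)/79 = -70852.83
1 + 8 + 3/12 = 37/4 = 9.25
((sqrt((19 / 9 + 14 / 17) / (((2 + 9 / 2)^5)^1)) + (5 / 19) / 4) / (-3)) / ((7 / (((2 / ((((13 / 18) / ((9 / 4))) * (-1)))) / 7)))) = 0.00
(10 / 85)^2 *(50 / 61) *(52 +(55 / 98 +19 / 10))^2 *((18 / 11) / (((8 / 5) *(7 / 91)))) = 18936519030 / 42327229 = 447.38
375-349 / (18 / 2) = 3026 / 9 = 336.22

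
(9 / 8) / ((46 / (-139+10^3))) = 7749 / 368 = 21.06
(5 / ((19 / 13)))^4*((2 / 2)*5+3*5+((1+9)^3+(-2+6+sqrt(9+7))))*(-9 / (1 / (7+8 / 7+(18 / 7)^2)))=-119406329347500 / 6385729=-18698934.66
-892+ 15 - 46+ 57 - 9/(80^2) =-5542409/6400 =-866.00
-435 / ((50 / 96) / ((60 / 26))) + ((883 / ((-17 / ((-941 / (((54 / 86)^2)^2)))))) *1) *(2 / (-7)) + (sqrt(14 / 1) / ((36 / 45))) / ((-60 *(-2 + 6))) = -75442570687702 / 822139227 - sqrt(14) / 192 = -91763.76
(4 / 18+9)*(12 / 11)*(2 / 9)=664 / 297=2.24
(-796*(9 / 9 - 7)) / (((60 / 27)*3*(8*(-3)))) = -597 / 20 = -29.85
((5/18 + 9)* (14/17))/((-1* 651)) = -167/14229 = -0.01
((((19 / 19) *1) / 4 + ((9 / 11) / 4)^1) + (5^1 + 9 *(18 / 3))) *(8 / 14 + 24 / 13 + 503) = 30079422 / 1001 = 30049.37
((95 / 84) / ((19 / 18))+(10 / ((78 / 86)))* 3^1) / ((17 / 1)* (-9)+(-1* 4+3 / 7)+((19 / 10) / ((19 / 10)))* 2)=-6215 / 28132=-0.22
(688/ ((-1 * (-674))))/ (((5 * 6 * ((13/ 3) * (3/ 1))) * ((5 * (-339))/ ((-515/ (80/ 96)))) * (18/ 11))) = 194876/ 334160775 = 0.00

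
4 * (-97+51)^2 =8464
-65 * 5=-325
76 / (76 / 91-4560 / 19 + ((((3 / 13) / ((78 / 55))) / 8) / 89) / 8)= -1024231936 / 3223160959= -0.32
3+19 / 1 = 22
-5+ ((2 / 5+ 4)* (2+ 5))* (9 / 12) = 181 / 10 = 18.10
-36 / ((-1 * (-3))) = -12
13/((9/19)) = 247/9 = 27.44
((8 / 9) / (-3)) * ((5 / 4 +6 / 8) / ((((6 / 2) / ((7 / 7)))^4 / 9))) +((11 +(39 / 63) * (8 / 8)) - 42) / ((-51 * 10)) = -907 / 144585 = -0.01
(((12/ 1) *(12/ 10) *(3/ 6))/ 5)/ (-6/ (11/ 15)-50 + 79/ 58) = -22968/ 906275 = -0.03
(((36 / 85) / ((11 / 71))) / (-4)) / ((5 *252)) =-71 / 130900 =-0.00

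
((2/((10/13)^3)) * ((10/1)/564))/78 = 169/169200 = 0.00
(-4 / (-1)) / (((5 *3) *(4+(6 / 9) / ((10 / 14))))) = 2 / 37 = 0.05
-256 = -256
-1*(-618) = 618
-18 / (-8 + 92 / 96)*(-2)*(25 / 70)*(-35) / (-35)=-2160 / 1183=-1.83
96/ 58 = 48/ 29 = 1.66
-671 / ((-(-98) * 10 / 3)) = -2013 / 980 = -2.05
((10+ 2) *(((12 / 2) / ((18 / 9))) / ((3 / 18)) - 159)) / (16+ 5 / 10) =-102.55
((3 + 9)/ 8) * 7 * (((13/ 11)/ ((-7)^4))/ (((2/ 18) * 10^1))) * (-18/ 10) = -3159/ 377300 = -0.01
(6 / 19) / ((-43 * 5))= -0.00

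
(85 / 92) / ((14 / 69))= 255 / 56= 4.55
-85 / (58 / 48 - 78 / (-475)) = -969000 / 15647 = -61.93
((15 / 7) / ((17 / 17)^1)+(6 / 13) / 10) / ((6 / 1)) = 166 / 455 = 0.36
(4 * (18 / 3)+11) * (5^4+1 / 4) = 87535 / 4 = 21883.75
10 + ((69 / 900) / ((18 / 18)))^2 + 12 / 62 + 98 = 301876399 / 2790000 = 108.20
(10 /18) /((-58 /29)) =-5 /18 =-0.28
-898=-898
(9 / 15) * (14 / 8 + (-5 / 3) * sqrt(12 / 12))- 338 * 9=-60839 / 20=-3041.95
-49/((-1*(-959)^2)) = 1/18769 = 0.00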